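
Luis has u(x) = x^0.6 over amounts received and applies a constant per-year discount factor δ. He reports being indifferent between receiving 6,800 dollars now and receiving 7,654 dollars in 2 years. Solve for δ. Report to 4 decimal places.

δ ≈ 0.9651

Equating discounted utilities: u(6800) = δ^2·u(7654) ⇒ δ^2 = u(6800)/u(7654).
Since u(x) = x^0.6, δ^2 = (6800/7654)^0.6 = 0.88842^0.6 = 0.93148.
So δ = 0.93148^(1/2) ≈ 0.9651.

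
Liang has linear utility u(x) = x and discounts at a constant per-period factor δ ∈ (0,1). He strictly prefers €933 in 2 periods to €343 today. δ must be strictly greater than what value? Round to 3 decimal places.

δ > 0.606

Comparing present values: 343 < δ^2·933.
Dividing by 933: δ^2 > 0.36763. Both sides are positive, so the square root keeps the direction.
δ > (343/933)^(1/2) ≈ 0.606.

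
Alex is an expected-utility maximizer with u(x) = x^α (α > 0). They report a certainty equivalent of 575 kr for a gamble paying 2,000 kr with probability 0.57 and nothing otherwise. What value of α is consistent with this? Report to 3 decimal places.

EU(lottery) = 0.57·2000^α + 0.43·0 = 0.57·2000^α.
Equating: 575^α = 0.57·2000^α, i.e. 0.2875^α = 0.57.
α = ln(0.57) / ln(575/2000) = -0.562119/-1.246532 ≈ 0.451.

α ≈ 0.451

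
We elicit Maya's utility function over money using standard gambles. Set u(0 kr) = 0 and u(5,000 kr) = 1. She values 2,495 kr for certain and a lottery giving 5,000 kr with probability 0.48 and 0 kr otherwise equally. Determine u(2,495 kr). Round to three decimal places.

The indifference gives u(2,495 kr) = 0.48·u(5,000 kr) + 0.52·u(0 kr) = 0.48·1 + 0.52·0 = 0.48.

0.480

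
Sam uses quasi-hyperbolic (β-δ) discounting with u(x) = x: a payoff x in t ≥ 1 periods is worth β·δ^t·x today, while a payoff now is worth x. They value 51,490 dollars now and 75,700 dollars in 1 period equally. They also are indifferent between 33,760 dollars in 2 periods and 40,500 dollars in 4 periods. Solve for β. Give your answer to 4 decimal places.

The second indifference involves only future payoffs, so β cancels: β·δ^2·33760 = β·δ^4·40500, giving δ^2 = 33760/40500 = 0.83358, so δ = 0.91301.
The first indifference: 51490 = β·δ·75700, so β = 51490/(δ·75700) = 51490/(0.91301·75700) ≈ 0.7450.

β ≈ 0.7450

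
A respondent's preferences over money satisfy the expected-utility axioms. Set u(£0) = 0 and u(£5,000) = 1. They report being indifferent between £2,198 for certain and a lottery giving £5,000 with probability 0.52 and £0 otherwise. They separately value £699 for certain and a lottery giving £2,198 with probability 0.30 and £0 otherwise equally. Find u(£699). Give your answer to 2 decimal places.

0.16

From the first indifference, u(£2,198) = 0.52·u(£5,000) + 0.48·u(£0) = 0.52·1 + 0.48·0 = 0.52.
Then u(£699) = 0.30·u(£2,198) + 0.70·u(£0) = 0.30·0.52 + 0.70·0.00 = 0.1560.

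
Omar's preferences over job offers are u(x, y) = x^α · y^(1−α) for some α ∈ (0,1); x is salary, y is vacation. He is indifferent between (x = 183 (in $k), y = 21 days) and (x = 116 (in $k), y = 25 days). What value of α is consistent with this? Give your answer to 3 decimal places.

α ≈ 0.277

The Cobb–Douglas utilities coincide, so 183^α·21^(1−α) = 116^α·25^(1−α).
Rearrange to (183/116)^α = (25/21)^(1−α) and take logs: α·0.455896 = (1−α)·0.174353.
With A = 0.455896 and B = 0.174353: α·A = (1−α)·B, so α = B/(A+B) = 0.174353/0.630249 ≈ 0.277.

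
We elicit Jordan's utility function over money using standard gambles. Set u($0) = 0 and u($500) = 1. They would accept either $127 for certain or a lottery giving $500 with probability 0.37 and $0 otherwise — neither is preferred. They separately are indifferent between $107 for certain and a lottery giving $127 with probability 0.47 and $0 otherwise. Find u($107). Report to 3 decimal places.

0.174

The first gamble pins u($127): it must equal 0.37·1 + 0.63·0 = 0.37.
The second indifference gives u($107) = 0.47·u($127) + 0.53·u($0) = 0.47·0.37 + 0.53·0.00 = 0.1739.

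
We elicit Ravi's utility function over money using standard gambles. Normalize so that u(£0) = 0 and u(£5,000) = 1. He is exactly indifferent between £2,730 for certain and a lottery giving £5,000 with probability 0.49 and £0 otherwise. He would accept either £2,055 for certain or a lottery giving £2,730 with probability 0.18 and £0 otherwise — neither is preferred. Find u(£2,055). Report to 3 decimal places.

0.088

From the first indifference, u(£2,730) = 0.49·u(£5,000) + 0.51·u(£0) = 0.49·1 + 0.51·0 = 0.49.
The second indifference gives u(£2,055) = 0.18·u(£2,730) + 0.82·u(£0) = 0.18·0.49 + 0.82·0.00 = 0.0882.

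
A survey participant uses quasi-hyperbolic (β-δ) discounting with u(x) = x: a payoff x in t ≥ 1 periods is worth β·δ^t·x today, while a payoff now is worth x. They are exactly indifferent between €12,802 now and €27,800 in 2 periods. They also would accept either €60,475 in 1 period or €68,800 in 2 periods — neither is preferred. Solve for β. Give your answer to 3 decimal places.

Both payoffs in the second observation are in the future, so β drops out: δ^1·60475 = δ^2·68800 ⇒ δ = 60475/68800 = 0.87900.
The first indifference: 12802 = β·δ^2·27800, so β = 12802/(δ^2·27800) = 12802/(0.77264·27800) ≈ 0.596.

β ≈ 0.596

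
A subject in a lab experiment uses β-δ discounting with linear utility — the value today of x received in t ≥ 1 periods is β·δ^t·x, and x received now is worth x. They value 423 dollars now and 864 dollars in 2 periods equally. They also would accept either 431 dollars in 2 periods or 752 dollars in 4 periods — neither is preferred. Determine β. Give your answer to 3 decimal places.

β ≈ 0.854

Both payoffs in the second observation are in the future, so β drops out: δ^2·431 = δ^4·752 ⇒ δ^2 = 431/752 = 0.57314, so δ = 0.75706.
Substituting δ into 423 = β·δ^2·864: β = 423/(495.191) ≈ 0.854.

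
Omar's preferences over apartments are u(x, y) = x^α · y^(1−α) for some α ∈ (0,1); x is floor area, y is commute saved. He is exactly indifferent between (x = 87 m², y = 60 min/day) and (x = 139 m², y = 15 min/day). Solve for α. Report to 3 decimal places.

Set the two utilities equal: 87^α·60^(1−α) = 139^α·15^(1−α).
Rearrange to (87/139)^α = (15/60)^(1−α) and take logs: α·-0.468566 = (1−α)·-1.386294.
So α/(1−α) = (-1.386294)/(-0.468566) = 2.958589, and α = 2.958589/3.958589 ≈ 0.747.

α ≈ 0.747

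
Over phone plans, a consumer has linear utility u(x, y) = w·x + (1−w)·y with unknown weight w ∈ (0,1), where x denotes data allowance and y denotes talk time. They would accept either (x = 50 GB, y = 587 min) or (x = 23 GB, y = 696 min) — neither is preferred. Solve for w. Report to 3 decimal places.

Indifference: w·50 + (1−w)·587 = w·23 + (1−w)·696.
Collecting terms: w·27 = (1−w)·109.
The marginal rate of substitution is 109/27, so w = 109/(27+109) = 0.801.

w = 0.801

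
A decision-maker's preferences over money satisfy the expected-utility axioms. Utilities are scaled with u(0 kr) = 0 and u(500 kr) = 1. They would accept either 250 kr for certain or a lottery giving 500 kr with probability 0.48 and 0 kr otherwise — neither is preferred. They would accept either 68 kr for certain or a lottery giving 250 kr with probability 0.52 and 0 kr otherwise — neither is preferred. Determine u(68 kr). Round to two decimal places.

First, u(250 kr) = 0.48·u(500 kr) + 0.52·u(0 kr) = 0.48.
Chaining: u(68 kr) = 0.52·0.48 + 0.48·0.00 = 0.2496.

0.25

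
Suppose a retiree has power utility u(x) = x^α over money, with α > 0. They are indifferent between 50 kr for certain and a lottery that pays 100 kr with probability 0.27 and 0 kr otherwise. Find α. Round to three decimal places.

EU(lottery) = 0.27·100^α + 0.73·0 = 0.27·100^α.
Equating: 50^α = 0.27·100^α, i.e. 0.5000^α = 0.27.
α = ln(0.27) / ln(50/100) = -1.309333/-0.693147 ≈ 1.889.

α ≈ 1.889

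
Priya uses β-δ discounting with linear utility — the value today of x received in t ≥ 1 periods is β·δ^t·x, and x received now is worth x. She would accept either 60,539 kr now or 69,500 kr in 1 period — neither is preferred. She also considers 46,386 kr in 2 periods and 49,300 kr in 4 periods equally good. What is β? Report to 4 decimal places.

β ≈ 0.8980

The second indifference involves only future payoffs, so β cancels: β·δ^2·46386 = β·δ^4·49300, giving δ^2 = 46386/49300 = 0.94089, so δ = 0.97000.
The first indifference: 60539 = β·δ·69500, so β = 60539/(δ·69500) = 60539/(0.97000·69500) ≈ 0.8980.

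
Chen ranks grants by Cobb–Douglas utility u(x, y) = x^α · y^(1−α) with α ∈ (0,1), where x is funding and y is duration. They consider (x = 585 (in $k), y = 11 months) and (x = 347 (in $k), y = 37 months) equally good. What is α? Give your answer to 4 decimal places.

Set the two utilities equal: 585^α·11^(1−α) = 347^α·37^(1−α).
Rearrange to (585/347)^α = (37/11)^(1−α) and take logs: α·0.5222871 = (1−α)·1.2130226.
Thus α·(1.7353097) = 1.2130226, so α = 1.2130226/1.7353097 ≈ 0.6990.

α ≈ 0.6990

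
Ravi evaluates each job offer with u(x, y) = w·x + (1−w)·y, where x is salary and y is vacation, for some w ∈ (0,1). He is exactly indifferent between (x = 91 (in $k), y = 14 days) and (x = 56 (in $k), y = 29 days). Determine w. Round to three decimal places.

w = 0.300

u(91,14) = u(56,29) means w·91 + (1−w)·14 = w·56 + (1−w)·29.
Collecting terms: w·35 = (1−w)·15.
The marginal rate of substitution is 15/35, so w = 15/(35+15) = 0.300.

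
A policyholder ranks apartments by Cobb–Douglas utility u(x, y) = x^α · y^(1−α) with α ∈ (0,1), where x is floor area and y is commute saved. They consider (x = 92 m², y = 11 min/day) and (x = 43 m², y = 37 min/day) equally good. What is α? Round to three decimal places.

α ≈ 0.615

The Cobb–Douglas utilities coincide, so 92^α·11^(1−α) = 43^α·37^(1−α).
Rearrange to (92/43)^α = (37/11)^(1−α) and take logs: α·0.760588 = (1−α)·1.213023.
With A = 0.760588 and B = 1.213023: α·A = (1−α)·B, so α = B/(A+B) = 1.213023/1.973611 ≈ 0.615.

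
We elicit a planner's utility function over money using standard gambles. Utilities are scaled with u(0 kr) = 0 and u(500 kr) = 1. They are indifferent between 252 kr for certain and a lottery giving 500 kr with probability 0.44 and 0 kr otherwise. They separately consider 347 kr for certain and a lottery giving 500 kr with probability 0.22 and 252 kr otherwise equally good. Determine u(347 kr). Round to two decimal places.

0.56

First, u(252 kr) = 0.44·u(500 kr) + 0.56·u(0 kr) = 0.44.
The second indifference gives u(347 kr) = 0.22·u(500 kr) + 0.78·u(252 kr) = 0.22·1.00 + 0.78·0.44 = 0.5632.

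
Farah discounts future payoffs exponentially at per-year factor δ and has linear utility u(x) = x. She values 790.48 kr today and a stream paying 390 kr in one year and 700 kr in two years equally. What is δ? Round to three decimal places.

δ ≈ 0.820

Present value of the stream is 390·δ + 700·δ². Indifference gives 390δ + 700δ² = 790.48.
So 700δ² + 390δ − 790.48 = 0.
The positive root is δ = [−390 + √(390² + 4·700·790.48)] / (2·700) = (−390 + 1538.000)/1400 ≈ 0.820.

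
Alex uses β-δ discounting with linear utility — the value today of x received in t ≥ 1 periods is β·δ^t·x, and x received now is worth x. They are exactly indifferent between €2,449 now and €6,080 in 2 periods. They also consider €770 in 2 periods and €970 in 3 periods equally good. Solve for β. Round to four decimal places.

β ≈ 0.6392

Both payoffs in the second observation are in the future, so β drops out: δ^2·770 = δ^3·970 ⇒ δ = 770/970 = 0.79381.
The first indifference: 2449 = β·δ^2·6080, so β = 2449/(δ^2·6080) = 2449/(0.63014·6080) ≈ 0.6392.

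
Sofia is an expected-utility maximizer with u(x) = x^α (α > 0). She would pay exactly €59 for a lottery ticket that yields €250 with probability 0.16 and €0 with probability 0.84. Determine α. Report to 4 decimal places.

α ≈ 1.2692

EU(lottery) = 0.16·250^α + 0.84·0 = 0.16·250^α.
Indifference: 59^α = 0.16·250^α, so (59/250)^α = 0.16.
Take logs: α = ln 0.16 / ln(59/250) ≈ 1.269168.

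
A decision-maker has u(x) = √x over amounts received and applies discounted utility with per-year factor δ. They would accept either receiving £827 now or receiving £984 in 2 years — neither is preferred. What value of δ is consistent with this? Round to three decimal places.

δ ≈ 0.957

Equating discounted utilities: u(827) = δ^2·u(984) ⇒ δ^2 = u(827)/u(984).
Since u(x) = √x, δ^2 = √(827/984) = 0.91676.
So δ = 0.91676^(1/2) ≈ 0.957.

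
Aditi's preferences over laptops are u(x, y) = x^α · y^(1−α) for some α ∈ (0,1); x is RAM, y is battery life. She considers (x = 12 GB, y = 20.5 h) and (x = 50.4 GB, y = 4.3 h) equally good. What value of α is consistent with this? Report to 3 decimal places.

Set the two utilities equal: 12^α·20.5^(1−α) = 50.4^α·4.3^(1−α).
Rearrange to (12/50.4)^α = (4.3/20.5)^(1−α) and take logs: α·-1.435085 = (1−α)·-1.561810.
Thus α·(-2.996895) = -1.561810, so α = -1.561810/-2.996895 ≈ 0.521.

α ≈ 0.521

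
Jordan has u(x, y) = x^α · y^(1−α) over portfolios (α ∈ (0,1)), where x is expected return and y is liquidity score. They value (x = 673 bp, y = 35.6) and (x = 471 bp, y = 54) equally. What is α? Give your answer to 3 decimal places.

α ≈ 0.539

Indifference: 673^α · 35.6^(1−α) = 471^α · 54^(1−α).
Taking logs: α·ln 673 + (1−α)·ln 35.6 = α·ln 471 + (1−α)·ln 54, i.e. α·0.356887 = (1−α)·0.416638.
Thus α·(0.773525) = 0.416638, so α = 0.416638/0.773525 ≈ 0.539.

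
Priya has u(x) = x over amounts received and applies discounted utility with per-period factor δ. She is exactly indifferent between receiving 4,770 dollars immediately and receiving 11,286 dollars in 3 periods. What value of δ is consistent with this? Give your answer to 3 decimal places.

The payoff in 3 periods is discounted by δ^3, so u(4770) = δ^3·u(11286) and δ^3 = u(4770)/u(11286).
With u(x) = x: δ^3 = 4770/11286 = 0.42265.
So δ = 0.42265^(1/3) ≈ 0.750.

δ ≈ 0.750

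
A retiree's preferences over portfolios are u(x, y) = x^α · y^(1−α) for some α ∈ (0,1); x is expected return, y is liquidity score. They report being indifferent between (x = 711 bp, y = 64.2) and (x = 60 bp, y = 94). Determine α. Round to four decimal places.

α ≈ 0.1336

Indifference: 711^α · 64.2^(1−α) = 60^α · 94^(1−α).
(711/60)^α = (94/64.2)^(1−α); take logs: α·ln(711/60) = (1−α)·ln(94/64.2), i.e. α·2.4723279 = (1−α)·0.3812916.
Thus α·(2.8536195) = 0.3812916, so α = 0.3812916/2.8536195 ≈ 0.1336.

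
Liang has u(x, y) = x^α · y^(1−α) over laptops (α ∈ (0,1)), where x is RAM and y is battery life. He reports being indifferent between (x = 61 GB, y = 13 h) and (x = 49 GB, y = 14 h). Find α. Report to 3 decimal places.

α ≈ 0.253

Indifference: 61^α · 13^(1−α) = 49^α · 14^(1−α).
(61/49)^α = (14/13)^(1−α); take logs: α·ln(61/49) = (1−α)·ln(14/13), i.e. α·0.219054 = (1−α)·0.074108.
With A = 0.219054 and B = 0.074108: α·A = (1−α)·B, so α = B/(A+B) = 0.074108/0.293162 ≈ 0.253.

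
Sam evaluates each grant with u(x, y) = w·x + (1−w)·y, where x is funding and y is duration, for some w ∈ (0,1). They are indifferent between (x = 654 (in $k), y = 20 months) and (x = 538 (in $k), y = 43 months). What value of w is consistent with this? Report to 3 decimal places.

Equating utilities: w·654 + (1−w)·20 = w·538 + (1−w)·43.
Collecting terms: w·116 = (1−w)·23.
So w/(1−w) = 23/116 = 0.1983, giving w = 23/(116+23) = 0.165.

w = 0.165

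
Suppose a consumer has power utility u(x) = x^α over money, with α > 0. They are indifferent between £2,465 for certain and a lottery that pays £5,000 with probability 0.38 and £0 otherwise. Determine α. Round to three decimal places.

α ≈ 1.368

Since u(0) = 0, the lottery's EU is 0.38·5000^α.
Indifference: 2465^α = 0.38·5000^α, so (2465/5000)^α = 0.38.
Taking logs: α·ln(2465/5000) = ln(0.38), so α = -0.967584 / -0.707246 ≈ 1.368.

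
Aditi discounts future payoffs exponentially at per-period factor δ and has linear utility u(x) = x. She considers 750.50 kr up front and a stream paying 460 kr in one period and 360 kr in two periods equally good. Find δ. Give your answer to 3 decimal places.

Equating present values: 750.50 = 460δ + 360δ².
That is, 360δ² + 460δ − 750.50 = 0, a quadratic in δ.
δ = (−460 + √(460² + 4·360·750.50)) / (2·360) = (−460 + √1292320.00) / 720 ≈ 0.940.

δ ≈ 0.940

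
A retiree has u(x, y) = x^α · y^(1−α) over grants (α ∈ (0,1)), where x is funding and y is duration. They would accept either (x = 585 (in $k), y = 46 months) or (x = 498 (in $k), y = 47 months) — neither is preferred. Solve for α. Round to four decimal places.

The Cobb–Douglas utilities coincide, so 585^α·46^(1−α) = 498^α·47^(1−α).
Taking logs: α·ln 585 + (1−α)·ln 46 = α·ln 498 + (1−α)·ln 47, i.e. α·0.1610118 = (1−α)·0.0215062.
Thus α·(0.1825180) = 0.0215062, so α = 0.0215062/0.1825180 ≈ 0.1178.

α ≈ 0.1178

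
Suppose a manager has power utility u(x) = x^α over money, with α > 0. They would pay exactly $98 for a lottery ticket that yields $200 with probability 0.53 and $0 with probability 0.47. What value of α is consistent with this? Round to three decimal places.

α ≈ 0.890

EU(lottery) = 0.53·200^α + 0.47·0 = 0.53·200^α.
Setting u(98) equal to that: 98^α = 0.53·200^α ⇒ (98/200)^α = 0.53.
α = ln(0.53) / ln(98/200) = -0.634878/-0.713350 ≈ 0.890.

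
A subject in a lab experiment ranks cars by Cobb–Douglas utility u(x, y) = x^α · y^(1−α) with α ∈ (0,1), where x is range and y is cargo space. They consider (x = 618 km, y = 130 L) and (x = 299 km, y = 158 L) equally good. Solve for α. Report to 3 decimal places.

α ≈ 0.212

Set the two utilities equal: 618^α·130^(1−α) = 299^α·158^(1−α).
Taking logs: α·ln 618 + (1−α)·ln 130 = α·ln 299 + (1−α)·ln 158, i.e. α·0.726045 = (1−α)·0.195061.
So α/(1−α) = (0.195061)/(0.726045) = 0.268662, and α = 0.268662/1.268662 ≈ 0.212.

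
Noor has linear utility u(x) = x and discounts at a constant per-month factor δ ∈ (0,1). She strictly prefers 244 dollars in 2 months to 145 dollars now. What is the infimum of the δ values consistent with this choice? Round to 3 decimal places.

δ > 0.771

Under u(x) = x this choice says 145 < δ^2·244.
Hence δ^2 > 145/244 = 0.59426, and x ↦ x^(1/2) is increasing on (0,∞).
δ > 0.59426^(1/2) = 0.771.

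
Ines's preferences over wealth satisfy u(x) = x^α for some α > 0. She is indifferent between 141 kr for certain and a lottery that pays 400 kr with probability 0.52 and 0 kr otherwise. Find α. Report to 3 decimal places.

α ≈ 0.627

Since u(0) = 0, the lottery's EU is 0.52·400^α.
Indifference: 141^α = 0.52·400^α, so (141/400)^α = 0.52.
Take logs: α = ln 0.52 / ln(141/400) ≈ 0.62714.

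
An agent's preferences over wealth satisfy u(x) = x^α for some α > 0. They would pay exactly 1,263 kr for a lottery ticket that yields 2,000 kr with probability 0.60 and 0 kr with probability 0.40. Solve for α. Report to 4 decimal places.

α ≈ 1.1113

Since u(0) = 0, the lottery's EU is 0.60·2000^α.
Equating: 1263^α = 0.60·2000^α, i.e. 0.6315^α = 0.60.
α = ln(0.60) / ln(1263/2000) = -0.5108256/-0.4596573 ≈ 1.1113.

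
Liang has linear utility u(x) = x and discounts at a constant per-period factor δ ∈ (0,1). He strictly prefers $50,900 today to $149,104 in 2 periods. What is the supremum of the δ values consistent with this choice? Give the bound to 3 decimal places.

δ < 0.584

The preference means 50900 > δ^2·149104.
Dividing by 149104: δ^2 < 0.34137. Both sides are positive, so the square root keeps the direction.
δ < (50900/149104)^(1/2) ≈ 0.584.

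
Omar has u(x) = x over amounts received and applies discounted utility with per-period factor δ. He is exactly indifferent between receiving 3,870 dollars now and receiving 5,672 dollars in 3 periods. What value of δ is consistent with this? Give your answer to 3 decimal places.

δ ≈ 0.880

Indifference means u(3870) = δ^3 · u(5672), so δ^3 = u(3870)/u(5672).
With u(x) = x: δ^3 = 3870/5672 = 0.68230.
Hence δ = (0.68230)^(1/3) = 0.88036.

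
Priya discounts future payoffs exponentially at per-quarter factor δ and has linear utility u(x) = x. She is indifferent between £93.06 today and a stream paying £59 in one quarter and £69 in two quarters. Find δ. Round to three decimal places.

Equating present values: 93.06 = 59δ + 69δ².
Rearranged: 69δ² + 59δ − 93.06 = 0.
δ = (−59 + √(59² + 4·69·93.06)) / (2·69) = (−59 + √29165.56) / 138 ≈ 0.810.

δ ≈ 0.810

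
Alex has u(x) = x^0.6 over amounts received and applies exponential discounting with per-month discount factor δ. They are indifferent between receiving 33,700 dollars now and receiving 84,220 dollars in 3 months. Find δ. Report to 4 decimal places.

Equating discounted utilities: u(33700) = δ^3·u(84220) ⇒ δ^3 = u(33700)/u(84220).
With u(x) = x^0.6: δ^3 = 33700^0.6/84220^0.6 = (33700/84220)^0.6 = 0.57720.
So δ = 0.57720^(1/3) ≈ 0.8326.

δ ≈ 0.8326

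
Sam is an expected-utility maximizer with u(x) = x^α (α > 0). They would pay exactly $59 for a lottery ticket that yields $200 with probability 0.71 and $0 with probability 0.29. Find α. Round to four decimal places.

α ≈ 0.2806

The lottery's expected utility is 0.71·u(200) + 0.29·u(0) = 0.71·200^α (since u(0) = 0 for α > 0).
Indifference: 59^α = 0.71·200^α, so (59/200)^α = 0.71.
Taking logs: α·ln(59/200) = ln(0.71), so α = -0.3424903 / -1.2207799 ≈ 0.2806.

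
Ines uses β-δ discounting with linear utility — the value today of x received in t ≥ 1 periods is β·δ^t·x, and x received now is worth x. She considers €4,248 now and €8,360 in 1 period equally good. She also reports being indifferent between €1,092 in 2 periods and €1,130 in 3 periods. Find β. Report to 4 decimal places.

β ≈ 0.5258

The second indifference involves only future payoffs, so β cancels: β·δ^2·1092 = β·δ^3·1130, giving δ = 1092/1130 = 0.96637.
The first indifference: 4248 = β·δ·8360, so β = 4248/(δ·8360) = 4248/(0.96637·8360) ≈ 0.5258.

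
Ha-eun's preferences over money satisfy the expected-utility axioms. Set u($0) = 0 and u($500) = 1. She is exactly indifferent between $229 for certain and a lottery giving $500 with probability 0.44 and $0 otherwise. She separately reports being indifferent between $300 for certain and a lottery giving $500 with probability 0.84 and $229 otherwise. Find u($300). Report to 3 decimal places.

From the first indifference, u($229) = 0.44·u($500) + 0.56·u($0) = 0.44·1 + 0.56·0 = 0.44.
Then u($300) = 0.84·u($500) + 0.16·u($229) = 0.84·1.00 + 0.16·0.44 = 0.9104.

0.910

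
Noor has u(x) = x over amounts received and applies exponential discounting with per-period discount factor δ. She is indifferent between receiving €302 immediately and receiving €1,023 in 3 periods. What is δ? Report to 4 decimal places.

Equating discounted utilities: u(302) = δ^3·u(1023) ⇒ δ^3 = u(302)/u(1023).
With u(x) = x: δ^3 = 302/1023 = 0.29521.
So δ = 0.29521^(1/3) ≈ 0.6659.

δ ≈ 0.6659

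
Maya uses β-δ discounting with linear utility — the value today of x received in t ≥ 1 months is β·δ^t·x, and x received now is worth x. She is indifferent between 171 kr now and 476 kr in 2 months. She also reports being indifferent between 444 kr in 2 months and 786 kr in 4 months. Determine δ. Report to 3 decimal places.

δ ≈ 0.752

Both payoffs in the second observation are in the future, so β drops out: δ^2·444 = δ^4·786 ⇒ δ^2 = 444/786 = 0.56489, so δ = 0.75159.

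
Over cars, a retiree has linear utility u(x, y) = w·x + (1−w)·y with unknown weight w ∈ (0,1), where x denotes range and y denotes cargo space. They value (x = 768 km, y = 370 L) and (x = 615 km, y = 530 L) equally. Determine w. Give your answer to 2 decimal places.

Indifference: w·768 + (1−w)·370 = w·615 + (1−w)·530.
Rearranging, 153·w − 160·(1−w) = 0.
Hence w = 160/(153+160) = 160/313 = 0.51.

w = 0.51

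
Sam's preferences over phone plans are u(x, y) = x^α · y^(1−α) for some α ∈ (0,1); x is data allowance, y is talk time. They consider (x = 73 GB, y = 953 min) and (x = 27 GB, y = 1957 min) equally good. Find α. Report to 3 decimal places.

Set the two utilities equal: 73^α·953^(1−α) = 27^α·1957^(1−α).
(73/27)^α = (1957/953)^(1−α); take logs: α·ln(73/27) = (1−α)·ln(1957/953), i.e. α·0.994623 = (1−α)·0.719553.
With A = 0.994623 and B = 0.719553: α·A = (1−α)·B, so α = B/(A+B) = 0.719553/1.714176 ≈ 0.420.

α ≈ 0.420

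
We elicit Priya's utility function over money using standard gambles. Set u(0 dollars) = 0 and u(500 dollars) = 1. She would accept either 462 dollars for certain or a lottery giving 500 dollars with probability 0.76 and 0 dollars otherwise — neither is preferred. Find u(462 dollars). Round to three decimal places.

0.760

The indifference gives u(462 dollars) = 0.76·u(500 dollars) + 0.24·u(0 dollars) = 0.76·1 + 0.24·0 = 0.76.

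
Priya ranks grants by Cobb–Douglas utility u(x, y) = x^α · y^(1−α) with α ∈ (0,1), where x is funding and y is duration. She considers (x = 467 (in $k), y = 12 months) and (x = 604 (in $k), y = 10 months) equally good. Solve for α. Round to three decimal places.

Indifference: 467^α · 12^(1−α) = 604^α · 10^(1−α).
Rearrange to (467/604)^α = (10/12)^(1−α) and take logs: α·-0.257245 = (1−α)·-0.182322.
So α/(1−α) = (-0.182322)/(-0.257245) = 0.708748, and α = 0.708748/1.708748 ≈ 0.415.

α ≈ 0.415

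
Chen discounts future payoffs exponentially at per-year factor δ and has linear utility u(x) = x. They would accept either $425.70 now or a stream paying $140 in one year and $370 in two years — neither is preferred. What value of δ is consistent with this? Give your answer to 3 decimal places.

Equating present values: 425.70 = 140δ + 370δ².
Rearranged: 370δ² + 140δ − 425.70 = 0.
The positive root is δ = [−140 + √(140² + 4·370·425.70)] / (2·370) = (−140 + 806.000)/740 ≈ 0.900.

δ ≈ 0.900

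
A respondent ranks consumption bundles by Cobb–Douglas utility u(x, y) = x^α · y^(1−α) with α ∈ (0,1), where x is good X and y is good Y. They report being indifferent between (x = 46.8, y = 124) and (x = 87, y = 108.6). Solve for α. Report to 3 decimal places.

The Cobb–Douglas utilities coincide, so 46.8^α·124^(1−α) = 87^α·108.6^(1−α).
(46.8/87)^α = (108.6/124)^(1−α); take logs: α·ln(46.8/87) = (1−α)·ln(108.6/124), i.e. α·-0.620025 = (1−α)·-0.132610.
So α/(1−α) = (-0.132610)/(-0.620025) = 0.213878, and α = 0.213878/1.213878 ≈ 0.176.

α ≈ 0.176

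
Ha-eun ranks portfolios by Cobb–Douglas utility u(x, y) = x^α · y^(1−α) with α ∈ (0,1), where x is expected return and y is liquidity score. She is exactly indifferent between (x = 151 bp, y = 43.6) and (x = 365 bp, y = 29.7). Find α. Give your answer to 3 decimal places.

α ≈ 0.303

Set the two utilities equal: 151^α·43.6^(1−α) = 365^α·29.7^(1−α).
Rearrange to (151/365)^α = (29.7/43.6)^(1−α) and take logs: α·-0.882618 = (1−α)·-0.383910.
Thus α·(-1.266528) = -0.383910, so α = -0.383910/-1.266528 ≈ 0.303.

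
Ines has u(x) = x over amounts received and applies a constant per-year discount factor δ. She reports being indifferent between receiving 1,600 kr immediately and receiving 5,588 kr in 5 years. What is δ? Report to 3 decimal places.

The payoff in 5 years is discounted by δ^5, so u(1600) = δ^5·u(5588) and δ^5 = u(1600)/u(5588).
With u(x) = x: δ^5 = 1600/5588 = 0.28633.
Taking the 5th root: δ = 0.28633^(1/5) ≈ 0.779.

δ ≈ 0.779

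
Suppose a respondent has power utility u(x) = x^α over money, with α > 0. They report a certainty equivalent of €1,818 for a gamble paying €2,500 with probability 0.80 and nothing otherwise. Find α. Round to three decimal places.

The lottery's expected utility is 0.80·u(2500) + 0.20·u(0) = 0.80·2500^α (since u(0) = 0 for α > 0).
Setting u(1818) equal to that: 1818^α = 0.80·2500^α ⇒ (1818/2500)^α = 0.80.
α = ln(0.80) / ln(1818/2500) = -0.223144/-0.318554 ≈ 0.700.

α ≈ 0.700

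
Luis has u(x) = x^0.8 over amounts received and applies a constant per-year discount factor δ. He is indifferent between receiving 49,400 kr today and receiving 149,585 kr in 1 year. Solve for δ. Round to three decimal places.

δ ≈ 0.412

Equating discounted utilities: u(49400) = δ·u(149585) ⇒ δ = u(49400)/u(149585).
Since u(x) = x^0.8, δ = (49400/149585)^0.8 = 0.33025^0.8 = 0.41217.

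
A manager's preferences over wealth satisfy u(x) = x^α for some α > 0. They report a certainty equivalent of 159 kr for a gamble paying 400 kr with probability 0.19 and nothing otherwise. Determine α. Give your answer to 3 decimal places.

Since u(0) = 0, the lottery's EU is 0.19·400^α.
Setting u(159) equal to that: 159^α = 0.19·400^α ⇒ (159/400)^α = 0.19.
Take logs: α = ln 0.19 / ln(159/400) ≈ 1.80013.

α ≈ 1.800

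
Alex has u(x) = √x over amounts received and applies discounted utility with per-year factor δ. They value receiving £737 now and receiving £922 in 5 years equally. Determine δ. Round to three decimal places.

Indifference means u(737) = δ^5 · u(922), so δ^5 = u(737)/u(922).
Since u(x) = √x, δ^5 = √(737/922) = 0.89406.
So δ = 0.89406^(1/5) ≈ 0.978.

δ ≈ 0.978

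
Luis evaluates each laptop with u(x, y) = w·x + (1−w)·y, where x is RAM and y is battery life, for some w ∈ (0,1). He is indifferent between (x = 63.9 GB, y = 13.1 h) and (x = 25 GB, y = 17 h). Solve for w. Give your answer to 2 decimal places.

w = 0.09

Indifference: w·63.9 + (1−w)·13.1 = w·25 + (1−w)·17.
Collecting terms: w·38.9 = (1−w)·3.9.
So w/(1−w) = 3.9/38.9 = 0.1003, giving w = 3.9/(38.9+3.9) = 0.09.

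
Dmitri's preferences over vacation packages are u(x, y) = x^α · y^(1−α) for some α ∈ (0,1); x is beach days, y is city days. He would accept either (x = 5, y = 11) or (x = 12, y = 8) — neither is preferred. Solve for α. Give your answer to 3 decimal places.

α ≈ 0.267

The Cobb–Douglas utilities coincide, so 5^α·11^(1−α) = 12^α·8^(1−α).
Taking logs: α·ln 5 + (1−α)·ln 11 = α·ln 12 + (1−α)·ln 8, i.e. α·-0.875469 = (1−α)·-0.318454.
Thus α·(-1.193923) = -0.318454, so α = -0.318454/-1.193923 ≈ 0.267.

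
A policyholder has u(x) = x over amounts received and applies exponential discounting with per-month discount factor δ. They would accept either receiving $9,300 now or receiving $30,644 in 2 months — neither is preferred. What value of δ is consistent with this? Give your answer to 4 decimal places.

Equating discounted utilities: u(9300) = δ^2·u(30644) ⇒ δ^2 = u(9300)/u(30644).
With u(x) = x: δ^2 = 9300/30644 = 0.30349.
Hence δ = (0.30349)^(1/2) = 0.550895.

δ ≈ 0.5509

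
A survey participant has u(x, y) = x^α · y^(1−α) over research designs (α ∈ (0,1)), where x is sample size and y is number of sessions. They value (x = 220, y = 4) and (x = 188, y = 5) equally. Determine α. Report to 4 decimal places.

α ≈ 0.5867

Indifference: 220^α · 4^(1−α) = 188^α · 5^(1−α).
Rearrange to (220/188)^α = (5/4)^(1−α) and take logs: α·0.1571856 = (1−α)·0.2231436.
Thus α·(0.3803292) = 0.2231436, so α = 0.2231436/0.3803292 ≈ 0.5867.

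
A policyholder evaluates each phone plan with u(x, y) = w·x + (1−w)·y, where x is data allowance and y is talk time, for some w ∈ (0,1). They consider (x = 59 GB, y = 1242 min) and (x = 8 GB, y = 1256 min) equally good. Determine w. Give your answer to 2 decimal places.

w = 0.22

Indifference: w·59 + (1−w)·1242 = w·8 + (1−w)·1256.
Rearranging, 51·w − 14·(1−w) = 0.
Hence w = 14/(51+14) = 14/65 = 0.22.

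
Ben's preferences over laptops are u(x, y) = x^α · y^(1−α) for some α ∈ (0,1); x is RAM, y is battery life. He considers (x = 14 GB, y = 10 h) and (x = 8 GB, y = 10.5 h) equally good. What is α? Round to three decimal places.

α ≈ 0.080

Set the two utilities equal: 14^α·10^(1−α) = 8^α·10.5^(1−α).
(14/8)^α = (10.5/10)^(1−α); take logs: α·ln(14/8) = (1−α)·ln(10.5/10), i.e. α·0.559616 = (1−α)·0.048790.
Thus α·(0.608406) = 0.048790, so α = 0.048790/0.608406 ≈ 0.080.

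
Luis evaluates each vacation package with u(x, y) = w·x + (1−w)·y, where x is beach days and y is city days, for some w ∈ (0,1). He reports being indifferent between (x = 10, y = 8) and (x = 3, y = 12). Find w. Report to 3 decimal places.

w = 0.364

Equating utilities: w·10 + (1−w)·8 = w·3 + (1−w)·12.
Collecting terms: w·7 = (1−w)·4.
Hence w = 4/(7+4) = 4/11 = 0.364.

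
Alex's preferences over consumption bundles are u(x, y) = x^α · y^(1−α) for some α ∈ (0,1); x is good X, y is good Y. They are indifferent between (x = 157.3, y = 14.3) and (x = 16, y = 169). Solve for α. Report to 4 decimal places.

Indifference: 157.3^α · 14.3^(1−α) = 16^α · 169^(1−α).
Taking logs: α·ln 157.3 + (1−α)·ln 14.3 = α·ln 16 + (1−α)·ln 169, i.e. α·2.2855661 = (1−α)·2.4696392.
So α/(1−α) = (2.4696392)/(2.2855661) = 1.0805372, and α = 1.0805372/2.0805372 ≈ 0.5194.

α ≈ 0.5194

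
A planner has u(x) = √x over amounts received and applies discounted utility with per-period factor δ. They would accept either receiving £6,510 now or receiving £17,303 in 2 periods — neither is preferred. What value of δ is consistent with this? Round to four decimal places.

δ ≈ 0.7832

Indifference means u(6510) = δ^2 · u(17303), so δ^2 = u(6510)/u(17303).
Since u(x) = √x, δ^2 = √(6510/17303) = 0.61338.
Hence δ = (0.61338)^(1/2) = 0.783186.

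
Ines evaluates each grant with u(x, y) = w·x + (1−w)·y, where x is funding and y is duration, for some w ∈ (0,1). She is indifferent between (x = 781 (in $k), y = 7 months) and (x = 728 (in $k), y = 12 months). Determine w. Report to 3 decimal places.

w = 0.086

u(781,7) = u(728,12) means w·781 + (1−w)·7 = w·728 + (1−w)·12.
Collecting terms: w·53 = (1−w)·5.
The marginal rate of substitution is 5/53, so w = 5/(53+5) = 0.086.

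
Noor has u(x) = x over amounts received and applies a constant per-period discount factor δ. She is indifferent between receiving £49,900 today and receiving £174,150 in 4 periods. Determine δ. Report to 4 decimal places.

Indifference means u(49900) = δ^4 · u(174150), so δ^4 = u(49900)/u(174150).
With u(x) = x: δ^4 = 49900/174150 = 0.28653.
Hence δ = (0.28653)^(1/4) = 0.731635.

δ ≈ 0.7316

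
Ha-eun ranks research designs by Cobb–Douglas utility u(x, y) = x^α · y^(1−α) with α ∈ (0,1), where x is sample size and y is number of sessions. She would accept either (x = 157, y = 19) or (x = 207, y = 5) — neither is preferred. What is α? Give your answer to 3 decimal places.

α ≈ 0.828

Set the two utilities equal: 157^α·19^(1−α) = 207^α·5^(1−α).
(157/207)^α = (5/19)^(1−α); take logs: α·ln(157/207) = (1−α)·ln(5/19), i.e. α·-0.276473 = (1−α)·-1.335001.
Thus α·(-1.611474) = -1.335001, so α = -1.335001/-1.611474 ≈ 0.828.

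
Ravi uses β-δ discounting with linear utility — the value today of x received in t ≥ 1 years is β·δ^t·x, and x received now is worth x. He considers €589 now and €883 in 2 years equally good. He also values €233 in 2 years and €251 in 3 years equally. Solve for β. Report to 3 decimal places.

Both payoffs in the second observation are in the future, so β drops out: δ^2·233 = δ^3·251 ⇒ δ = 233/251 = 0.92829.
Substituting δ into 589 = β·δ^2·883: β = 589/(760.896) ≈ 0.774.

β ≈ 0.774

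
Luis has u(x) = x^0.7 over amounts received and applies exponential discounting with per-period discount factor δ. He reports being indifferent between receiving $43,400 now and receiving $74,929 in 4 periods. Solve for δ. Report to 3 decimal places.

Equating discounted utilities: u(43400) = δ^4·u(74929) ⇒ δ^4 = u(43400)/u(74929).
Since u(x) = x^0.7, δ^4 = (43400/74929)^0.7 = 0.57921^0.7 = 0.68232.
Taking the 4th root: δ = 0.68232^(1/4) ≈ 0.909.

δ ≈ 0.909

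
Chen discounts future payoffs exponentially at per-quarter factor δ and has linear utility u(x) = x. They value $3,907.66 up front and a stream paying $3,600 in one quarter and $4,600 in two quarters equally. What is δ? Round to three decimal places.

Equating present values: 3907.66 = 3600δ + 4600δ².
So 4600δ² + 3600δ − 3907.66 = 0.
The positive root is δ = [−3600 + √(3600² + 4·4600·3907.66)] / (2·4600) = (−3600 + 9212.000)/9200 ≈ 0.610.

δ ≈ 0.610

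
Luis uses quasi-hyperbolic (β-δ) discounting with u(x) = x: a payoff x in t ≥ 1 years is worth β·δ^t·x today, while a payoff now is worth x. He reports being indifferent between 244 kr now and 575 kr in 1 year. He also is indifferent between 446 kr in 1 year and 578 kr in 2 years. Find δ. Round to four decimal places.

From the later pair, β·δ^1·446 = β·δ^2·578; dividing through, δ = 446/578 = 0.77163.

δ ≈ 0.7716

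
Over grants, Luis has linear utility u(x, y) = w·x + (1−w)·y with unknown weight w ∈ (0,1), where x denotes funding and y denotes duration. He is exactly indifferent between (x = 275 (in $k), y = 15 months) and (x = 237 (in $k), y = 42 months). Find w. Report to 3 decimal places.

w = 0.415

Indifference: w·275 + (1−w)·15 = w·237 + (1−w)·42.
Collecting terms: w·38 = (1−w)·27.
Hence w = 27/(38+27) = 27/65 = 0.415.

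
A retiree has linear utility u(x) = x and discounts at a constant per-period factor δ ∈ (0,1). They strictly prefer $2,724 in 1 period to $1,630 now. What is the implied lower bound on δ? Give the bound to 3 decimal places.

Under u(x) = x this choice says 1630 < δ·2724.
So δ > 1630/2724 = 0.59838.

δ > 0.598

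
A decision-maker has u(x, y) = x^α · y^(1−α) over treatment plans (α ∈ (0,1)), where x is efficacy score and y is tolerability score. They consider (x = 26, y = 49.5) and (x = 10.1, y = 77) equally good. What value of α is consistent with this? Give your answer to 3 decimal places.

Set the two utilities equal: 26^α·49.5^(1−α) = 10.1^α·77^(1−α).
(26/10.1)^α = (77/49.5)^(1−α); take logs: α·ln(26/10.1) = (1−α)·ln(77/49.5), i.e. α·0.945561 = (1−α)·0.441833.
Thus α·(1.387394) = 0.441833, so α = 0.441833/1.387394 ≈ 0.318.

α ≈ 0.318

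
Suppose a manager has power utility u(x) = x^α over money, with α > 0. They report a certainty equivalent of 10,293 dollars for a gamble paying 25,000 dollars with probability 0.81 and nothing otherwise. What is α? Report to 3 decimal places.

Since u(0) = 0, the lottery's EU is 0.81·25000^α.
Setting u(10293) equal to that: 10293^α = 0.81·25000^α ⇒ (10293/25000)^α = 0.81.
Take logs: α = ln 0.81 / ln(10293/25000) ≈ 0.23746.

α ≈ 0.237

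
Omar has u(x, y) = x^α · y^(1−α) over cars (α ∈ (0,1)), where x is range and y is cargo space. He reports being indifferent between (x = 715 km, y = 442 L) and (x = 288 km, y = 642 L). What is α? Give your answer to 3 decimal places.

α ≈ 0.291

Indifference: 715^α · 442^(1−α) = 288^α · 642^(1−α).
Taking logs: α·ln 715 + (1−α)·ln 442 = α·ln 288 + (1−α)·ln 642, i.e. α·0.909322 = (1−α)·0.373278.
Thus α·(1.282600) = 0.373278, so α = 0.373278/1.282600 ≈ 0.291.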